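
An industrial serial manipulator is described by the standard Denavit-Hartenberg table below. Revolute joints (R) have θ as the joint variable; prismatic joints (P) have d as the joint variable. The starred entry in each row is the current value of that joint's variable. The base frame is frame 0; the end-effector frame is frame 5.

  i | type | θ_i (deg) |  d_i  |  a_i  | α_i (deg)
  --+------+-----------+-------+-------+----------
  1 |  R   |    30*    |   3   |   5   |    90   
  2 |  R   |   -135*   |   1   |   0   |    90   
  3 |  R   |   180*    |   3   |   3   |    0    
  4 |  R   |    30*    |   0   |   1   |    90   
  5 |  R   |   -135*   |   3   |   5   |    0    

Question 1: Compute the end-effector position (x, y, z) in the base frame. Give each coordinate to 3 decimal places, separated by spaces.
8.502 -0.710 4.251

after link 1: o_1 = (4.3301, 2.5000, 3.0000)
after link 2: o_2 = (4.8301, 1.6340, 3.0000)
after link 3: o_3 = (4.8301, 1.6340, 7.2426)
after link 4: o_4 = (5.1105, 2.3732, 7.8550)
after link 5: o_5 = (8.5020, -0.7100, 4.2506)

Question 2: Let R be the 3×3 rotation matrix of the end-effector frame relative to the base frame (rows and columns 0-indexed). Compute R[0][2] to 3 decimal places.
0.739

End-effector z-axis (col 2 of R) = (0.7392,-0.5732,0.3536)
R[0][2] = 0.7392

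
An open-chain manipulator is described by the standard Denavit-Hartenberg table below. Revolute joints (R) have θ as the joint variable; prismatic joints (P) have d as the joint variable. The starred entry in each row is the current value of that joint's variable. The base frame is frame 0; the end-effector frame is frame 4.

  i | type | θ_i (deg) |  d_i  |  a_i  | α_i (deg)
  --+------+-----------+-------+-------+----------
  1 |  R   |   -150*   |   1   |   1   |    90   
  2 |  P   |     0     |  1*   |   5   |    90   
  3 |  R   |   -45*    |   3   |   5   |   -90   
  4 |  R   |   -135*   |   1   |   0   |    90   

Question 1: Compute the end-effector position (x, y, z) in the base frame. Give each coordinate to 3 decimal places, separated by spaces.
-7.956 -6.705 -2.000

after link 1: o_1 = (-0.8660, -0.5000, 1.0000)
after link 2: o_2 = (-5.6962, -2.1340, 1.0000)
after link 3: o_3 = (-6.9902, -6.9636, -2.0000)
after link 4: o_4 = (-7.9562, -6.7048, -2.0000)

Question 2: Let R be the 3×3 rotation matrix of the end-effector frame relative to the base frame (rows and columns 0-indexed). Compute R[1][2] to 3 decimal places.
End-effector z-axis (col 2 of R) = (0.1830,0.6830,0.7071)
R[1][2] = 0.6830

0.683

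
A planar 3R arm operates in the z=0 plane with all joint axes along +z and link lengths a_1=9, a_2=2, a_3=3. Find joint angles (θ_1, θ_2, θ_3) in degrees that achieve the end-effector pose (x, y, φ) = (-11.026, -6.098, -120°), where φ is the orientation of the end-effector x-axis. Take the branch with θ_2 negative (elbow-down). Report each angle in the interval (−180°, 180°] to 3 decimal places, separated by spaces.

-149.999 -60.011 90.009

wrist centre = target − a_3·(cos φ, sin φ) = (-9.5260, -3.4999)
cos θ_2 = (102.9941−9²−2²)/(2·9·2) = 0.4998; θ_2 = -60.0108° (elbow-down)
β = atan2(-3.4999,-9.5260) = -159.8263°; ψ = atan2(-1.7322,9.9997) = -9.8278°
θ_1 = β − ψ = -149.9985°
θ_3 = φ − θ_1 − θ_2 = 90.0093° (wrapped to (-180°,180°])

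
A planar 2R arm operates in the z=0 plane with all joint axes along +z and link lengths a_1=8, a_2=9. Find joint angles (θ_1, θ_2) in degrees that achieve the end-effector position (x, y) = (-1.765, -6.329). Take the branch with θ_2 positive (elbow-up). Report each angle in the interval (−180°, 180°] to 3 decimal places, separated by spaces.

178.833 135.003

cos θ_2 = (43.1715−8²−9²)/(2·8·9) = -0.7071; θ_2 = 135.0029° (elbow-up)
β = atan2(-6.3290,-1.7650) = -105.5825°; ψ = atan2(6.3636,1.6357) = 75.5847°
θ_1 = β − ψ = -181.1672°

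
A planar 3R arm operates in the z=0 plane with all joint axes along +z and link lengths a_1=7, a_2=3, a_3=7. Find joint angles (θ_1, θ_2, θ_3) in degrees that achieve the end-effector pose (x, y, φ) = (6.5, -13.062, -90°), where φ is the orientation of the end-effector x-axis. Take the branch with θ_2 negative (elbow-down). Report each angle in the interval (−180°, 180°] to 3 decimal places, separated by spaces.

-26.006 -60.003 -3.990

wrist centre = target − a_3·(cos φ, sin φ) = (6.5000, -6.0620)
cos θ_2 = (78.9978−7²−3²)/(2·7·3) = 0.4999; θ_2 = -60.0034° (elbow-down)
β = atan2(-6.0620,6.5000) = -43.0031°; ψ = atan2(-2.5982,8.4998) = -16.9969°
θ_1 = β − ψ = -26.0061°
θ_3 = φ − θ_1 − θ_2 = -3.9905° (wrapped to (-180°,180°])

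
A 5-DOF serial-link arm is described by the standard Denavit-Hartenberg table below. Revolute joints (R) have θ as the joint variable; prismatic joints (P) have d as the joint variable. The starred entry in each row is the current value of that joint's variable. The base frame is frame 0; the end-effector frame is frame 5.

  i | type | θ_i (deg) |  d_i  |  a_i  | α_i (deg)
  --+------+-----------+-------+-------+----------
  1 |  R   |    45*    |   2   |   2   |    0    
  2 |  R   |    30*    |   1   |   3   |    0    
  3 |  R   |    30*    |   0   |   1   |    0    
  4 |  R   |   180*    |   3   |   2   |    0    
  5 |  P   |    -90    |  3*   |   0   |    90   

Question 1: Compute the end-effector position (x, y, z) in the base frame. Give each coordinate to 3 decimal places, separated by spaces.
2.449 3.346 9.000

after link 1: o_1 = (1.4142, 1.4142, 2.0000)
after link 2: o_2 = (2.1907, 4.3120, 3.0000)
after link 3: o_3 = (1.9319, 5.2779, 3.0000)
after link 4: o_4 = (2.4495, 3.3461, 6.0000)
after link 5: o_5 = (2.4495, 3.3461, 9.0000)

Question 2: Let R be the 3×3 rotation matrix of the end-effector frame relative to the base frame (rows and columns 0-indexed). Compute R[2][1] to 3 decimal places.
1.000

End-effector y-axis (col 1 of R) = (0.0000,-0.0000,1.0000)
R[2][1] = 1.0000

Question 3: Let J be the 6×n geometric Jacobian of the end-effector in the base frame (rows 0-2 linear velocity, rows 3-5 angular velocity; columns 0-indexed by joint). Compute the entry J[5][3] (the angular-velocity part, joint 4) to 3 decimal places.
axis z_3 = (0.0000,0.0000,1.0000); lever o_n−o_3 = (0.5176,-1.9319,6.0000)
cross product → J_v[:, 3] = (1.9319,0.5176,-0.0000)
J_ω[:, 3] = z_3
entry J[5][3] = 1.0000

1.000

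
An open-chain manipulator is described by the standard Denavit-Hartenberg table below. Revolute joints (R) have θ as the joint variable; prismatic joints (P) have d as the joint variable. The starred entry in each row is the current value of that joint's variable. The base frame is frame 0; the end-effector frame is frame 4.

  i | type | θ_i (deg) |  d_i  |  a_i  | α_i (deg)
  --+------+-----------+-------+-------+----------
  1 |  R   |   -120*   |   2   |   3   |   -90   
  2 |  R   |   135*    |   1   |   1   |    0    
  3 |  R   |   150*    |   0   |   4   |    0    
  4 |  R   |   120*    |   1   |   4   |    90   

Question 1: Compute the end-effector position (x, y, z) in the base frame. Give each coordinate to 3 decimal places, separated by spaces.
-1.346 -6.332 2.328

after link 1: o_1 = (-1.5000, -2.5981, 2.0000)
after link 2: o_2 = (-0.2804, -2.4857, 1.2929)
after link 3: o_3 = (-0.7981, -3.3823, 5.1566)
after link 4: o_4 = (-1.3462, -6.3318, 2.3282)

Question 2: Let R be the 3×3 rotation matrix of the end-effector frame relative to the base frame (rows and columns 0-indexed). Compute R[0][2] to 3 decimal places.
-0.354

End-effector z-axis (col 2 of R) = (-0.3536,-0.6124,0.7071)
R[0][2] = -0.3536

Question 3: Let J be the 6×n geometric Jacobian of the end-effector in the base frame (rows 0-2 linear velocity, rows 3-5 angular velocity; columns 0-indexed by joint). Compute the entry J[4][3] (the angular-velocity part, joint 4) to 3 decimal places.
-0.500

axis z_3 = (0.8660,-0.5000,0.0000); lever o_n−o_3 = (-0.5482,-2.9495,-2.8284)
cross product → J_v[:, 3] = (1.4142,2.4495,-2.8284)
J_ω[:, 3] = z_3
entry J[4][3] = -0.5000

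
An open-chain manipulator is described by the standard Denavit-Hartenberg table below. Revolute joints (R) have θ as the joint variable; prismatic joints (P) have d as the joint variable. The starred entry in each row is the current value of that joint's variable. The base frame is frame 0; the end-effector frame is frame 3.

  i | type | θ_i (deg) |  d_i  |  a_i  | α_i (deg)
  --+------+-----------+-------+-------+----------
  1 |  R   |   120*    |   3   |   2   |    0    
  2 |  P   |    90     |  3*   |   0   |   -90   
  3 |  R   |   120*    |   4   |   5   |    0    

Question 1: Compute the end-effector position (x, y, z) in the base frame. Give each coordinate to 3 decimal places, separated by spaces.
after link 1: o_1 = (-1.0000, 1.7321, 3.0000)
after link 2: o_2 = (-1.0000, 1.7321, 6.0000)
after link 3: o_3 = (3.1651, -0.4821, 1.6699)

3.165 -0.482 1.670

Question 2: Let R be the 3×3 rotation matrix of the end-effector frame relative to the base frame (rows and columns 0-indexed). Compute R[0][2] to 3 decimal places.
0.500

End-effector z-axis (col 2 of R) = (0.5000,-0.8660,0.0000)
R[0][2] = 0.5000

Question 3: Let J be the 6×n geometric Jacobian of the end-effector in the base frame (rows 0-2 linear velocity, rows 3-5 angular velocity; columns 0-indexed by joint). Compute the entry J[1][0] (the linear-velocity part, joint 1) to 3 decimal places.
3.165

axis z_0 = ẑ; lever o_n−o_0 = (3.1651,-0.4821,1.6699)
cross product → J_v[:, 0] = (0.4821,3.1651,-0.0000)
J_ω[:, 0] = z_0
entry J[1][0] = 3.1651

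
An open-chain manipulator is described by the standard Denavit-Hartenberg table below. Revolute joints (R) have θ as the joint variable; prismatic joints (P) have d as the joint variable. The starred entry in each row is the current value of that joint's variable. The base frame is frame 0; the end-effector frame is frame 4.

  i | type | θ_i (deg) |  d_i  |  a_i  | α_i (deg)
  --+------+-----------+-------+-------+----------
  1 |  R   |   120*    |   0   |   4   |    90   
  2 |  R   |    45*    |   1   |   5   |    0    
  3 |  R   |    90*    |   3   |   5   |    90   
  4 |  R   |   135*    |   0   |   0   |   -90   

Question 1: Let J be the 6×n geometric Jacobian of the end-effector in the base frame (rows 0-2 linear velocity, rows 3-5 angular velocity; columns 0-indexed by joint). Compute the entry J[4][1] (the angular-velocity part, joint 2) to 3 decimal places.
axis z_1 = (0.8660,0.5000,0.0000); lever o_n−o_1 = (3.4641,2.0000,7.0711)
cross product → J_v[:, 1] = (3.5355,-6.1237,0.0000)
J_ω[:, 1] = z_1
entry J[4][1] = 0.5000

0.500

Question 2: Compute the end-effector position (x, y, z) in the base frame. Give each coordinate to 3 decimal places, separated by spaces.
after link 1: o_1 = (-2.0000, 3.4641, 0.0000)
after link 2: o_2 = (-2.9017, 7.0260, 3.5355)
after link 3: o_3 = (1.4641, 5.4641, 7.0711)
after link 4: o_4 = (1.4641, 5.4641, 7.0711)

1.464 5.464 7.071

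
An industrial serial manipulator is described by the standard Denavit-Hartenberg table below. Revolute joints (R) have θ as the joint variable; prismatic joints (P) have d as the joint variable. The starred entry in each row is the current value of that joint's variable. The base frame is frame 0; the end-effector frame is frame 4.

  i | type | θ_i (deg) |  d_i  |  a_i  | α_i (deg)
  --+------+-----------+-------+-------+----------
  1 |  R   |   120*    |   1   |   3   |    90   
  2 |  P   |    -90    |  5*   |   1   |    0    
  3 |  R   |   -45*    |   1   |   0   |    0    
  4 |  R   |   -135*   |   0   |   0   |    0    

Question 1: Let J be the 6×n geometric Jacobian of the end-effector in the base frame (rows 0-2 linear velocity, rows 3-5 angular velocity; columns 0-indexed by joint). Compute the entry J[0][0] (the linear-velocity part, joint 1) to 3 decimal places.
axis z_0 = ẑ; lever o_n−o_0 = (3.6962,5.5981,0.0000)
cross product → J_v[:, 0] = (-5.5981,3.6962,0.0000)
J_ω[:, 0] = z_0
entry J[0][0] = -5.5981

-5.598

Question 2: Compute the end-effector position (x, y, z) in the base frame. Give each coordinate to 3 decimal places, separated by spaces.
after link 1: o_1 = (-1.5000, 2.5981, 1.0000)
after link 2: o_2 = (2.8301, 5.0981, 0.0000)
after link 3: o_3 = (3.6962, 5.5981, 0.0000)
after link 4: o_4 = (3.6962, 5.5981, 0.0000)

3.696 5.598 0.000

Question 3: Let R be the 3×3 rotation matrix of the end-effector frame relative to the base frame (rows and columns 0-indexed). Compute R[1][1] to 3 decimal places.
-0.866

End-effector y-axis (col 1 of R) = (0.5000,-0.8660,-0.0000)
R[1][1] = -0.8660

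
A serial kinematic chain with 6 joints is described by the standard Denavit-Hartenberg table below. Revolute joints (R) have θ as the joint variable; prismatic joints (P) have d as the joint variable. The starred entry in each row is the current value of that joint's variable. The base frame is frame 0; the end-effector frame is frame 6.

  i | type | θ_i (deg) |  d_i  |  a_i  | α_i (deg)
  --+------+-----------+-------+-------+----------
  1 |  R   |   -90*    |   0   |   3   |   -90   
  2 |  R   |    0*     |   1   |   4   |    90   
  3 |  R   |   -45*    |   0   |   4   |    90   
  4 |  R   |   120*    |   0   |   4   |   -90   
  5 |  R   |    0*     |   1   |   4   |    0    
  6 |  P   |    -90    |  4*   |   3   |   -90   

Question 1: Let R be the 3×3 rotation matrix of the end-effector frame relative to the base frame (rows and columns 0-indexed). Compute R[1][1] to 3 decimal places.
End-effector y-axis (col 1 of R) = (-0.6124,-0.6124,0.5000)
R[1][1] = -0.6124

-0.612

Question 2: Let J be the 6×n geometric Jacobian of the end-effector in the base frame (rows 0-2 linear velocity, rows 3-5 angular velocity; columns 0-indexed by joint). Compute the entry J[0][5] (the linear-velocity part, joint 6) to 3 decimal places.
0.612

prismatic axis z_5 = (0.6124,0.6124,-0.5000)
J_v[:, 5] = z_5; J_ω[:, 5] = (0,0,0)
entry J[0][5] = 0.6124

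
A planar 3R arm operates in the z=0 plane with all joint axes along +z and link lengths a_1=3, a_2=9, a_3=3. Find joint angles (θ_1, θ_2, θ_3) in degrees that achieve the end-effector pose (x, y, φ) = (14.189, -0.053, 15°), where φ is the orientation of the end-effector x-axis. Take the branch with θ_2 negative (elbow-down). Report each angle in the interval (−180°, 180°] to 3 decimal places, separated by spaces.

30.004 -45.006 30.002

wrist centre = target − a_3·(cos φ, sin φ) = (11.2912, -0.8295)
cos θ_2 = (128.1797−3²−9²)/(2·3·9) = 0.7070; θ_2 = -45.0061° (elbow-down)
β = atan2(-0.8295,11.2912) = -4.2014°; ψ = atan2(-6.3646,9.3633) = -34.2057°
θ_1 = β − ψ = 30.0043°
θ_3 = φ − θ_1 − θ_2 = 30.0018° (wrapped to (-180°,180°])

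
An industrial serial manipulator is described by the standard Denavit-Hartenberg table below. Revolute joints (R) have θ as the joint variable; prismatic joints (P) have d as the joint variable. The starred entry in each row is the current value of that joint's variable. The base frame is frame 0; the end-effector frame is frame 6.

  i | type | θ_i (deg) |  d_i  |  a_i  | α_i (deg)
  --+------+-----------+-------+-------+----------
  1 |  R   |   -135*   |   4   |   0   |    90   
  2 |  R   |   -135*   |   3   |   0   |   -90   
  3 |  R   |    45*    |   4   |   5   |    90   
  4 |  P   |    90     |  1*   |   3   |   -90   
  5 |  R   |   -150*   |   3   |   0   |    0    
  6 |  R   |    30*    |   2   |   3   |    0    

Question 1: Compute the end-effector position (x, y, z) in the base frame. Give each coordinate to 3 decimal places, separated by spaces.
-5.398 2.442 -1.688

after link 1: o_1 = (0.0000, 0.0000, 4.0000)
after link 2: o_2 = (-2.1213, 2.1213, 4.0000)
after link 3: o_3 = (0.1464, -0.6109, -1.3284)
after link 4: o_4 = (-1.5000, -1.2574, -3.9497)
after link 5: o_5 = (-4.0607, -0.8180, -2.4497)
after link 6: o_6 = (-5.3982, 2.4425, -1.6881)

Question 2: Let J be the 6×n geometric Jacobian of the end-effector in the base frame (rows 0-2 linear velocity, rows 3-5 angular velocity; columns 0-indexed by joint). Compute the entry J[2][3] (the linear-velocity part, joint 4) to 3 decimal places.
-0.500

prismatic axis z_3 = (-0.1464,0.8536,-0.5000)
J_v[:, 3] = z_3; J_ω[:, 3] = (0,0,0)
entry J[2][3] = -0.5000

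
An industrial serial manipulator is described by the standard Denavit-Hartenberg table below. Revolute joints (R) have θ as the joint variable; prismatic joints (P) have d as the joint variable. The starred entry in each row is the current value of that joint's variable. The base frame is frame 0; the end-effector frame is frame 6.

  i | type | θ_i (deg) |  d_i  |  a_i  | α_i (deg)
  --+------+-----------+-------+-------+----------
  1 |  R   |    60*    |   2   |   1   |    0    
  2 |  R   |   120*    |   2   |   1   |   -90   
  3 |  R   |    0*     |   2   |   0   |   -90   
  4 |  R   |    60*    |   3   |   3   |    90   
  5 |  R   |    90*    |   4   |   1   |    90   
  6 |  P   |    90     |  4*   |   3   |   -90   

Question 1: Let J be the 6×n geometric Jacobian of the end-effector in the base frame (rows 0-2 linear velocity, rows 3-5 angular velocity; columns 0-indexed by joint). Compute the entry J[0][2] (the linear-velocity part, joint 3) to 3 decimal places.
4.000

axis z_2 = (-0.0000,-1.0000,0.0000); lever o_n−o_2 = (-9.5622,0.5622,-4.0000)
cross product → J_v[:, 2] = (4.0000,-0.0000,-9.5622)
J_ω[:, 2] = z_2
entry J[0][2] = 4.0000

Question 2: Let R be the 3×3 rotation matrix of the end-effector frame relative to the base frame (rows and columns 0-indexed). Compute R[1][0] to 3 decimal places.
-0.500

End-effector x-axis (col 0 of R) = (-0.8660,-0.5000,-0.0000)
R[1][0] = -0.5000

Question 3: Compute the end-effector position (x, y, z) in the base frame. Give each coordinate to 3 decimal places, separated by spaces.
after link 1: o_1 = (0.5000, 0.8660, 2.0000)
after link 2: o_2 = (-0.5000, 0.8660, 4.0000)
after link 3: o_3 = (-0.5000, -1.1340, 4.0000)
after link 4: o_4 = (-2.0000, 1.4641, 1.0000)
after link 5: o_5 = (-5.4641, -0.5359, -0.0000)
after link 6: o_6 = (-10.0622, 1.4282, -0.0000)

-10.062 1.428 -0.000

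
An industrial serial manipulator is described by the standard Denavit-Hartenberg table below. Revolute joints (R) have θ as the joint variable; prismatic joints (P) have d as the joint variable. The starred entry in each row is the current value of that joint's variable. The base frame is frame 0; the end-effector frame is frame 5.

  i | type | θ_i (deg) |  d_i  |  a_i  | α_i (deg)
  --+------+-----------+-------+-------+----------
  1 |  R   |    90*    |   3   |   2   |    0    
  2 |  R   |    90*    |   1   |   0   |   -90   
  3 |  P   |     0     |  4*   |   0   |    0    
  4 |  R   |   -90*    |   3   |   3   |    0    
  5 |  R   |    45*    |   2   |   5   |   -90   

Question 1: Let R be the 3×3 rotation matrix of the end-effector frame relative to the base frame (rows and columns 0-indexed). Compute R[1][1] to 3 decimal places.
End-effector y-axis (col 1 of R) = (0.0000,1.0000,-0.0000)
R[1][1] = 1.0000

1.000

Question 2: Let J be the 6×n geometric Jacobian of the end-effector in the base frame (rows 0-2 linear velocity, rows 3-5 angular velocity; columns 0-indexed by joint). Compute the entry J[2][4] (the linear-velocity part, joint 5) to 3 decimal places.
axis z_4 = (-0.0000,-1.0000,0.0000); lever o_n−o_4 = (-3.5355,-2.0000,3.5355)
cross product → J_v[:, 4] = (-3.5355,0.0000,-3.5355)
J_ω[:, 4] = z_4
entry J[2][4] = -3.5355

-3.536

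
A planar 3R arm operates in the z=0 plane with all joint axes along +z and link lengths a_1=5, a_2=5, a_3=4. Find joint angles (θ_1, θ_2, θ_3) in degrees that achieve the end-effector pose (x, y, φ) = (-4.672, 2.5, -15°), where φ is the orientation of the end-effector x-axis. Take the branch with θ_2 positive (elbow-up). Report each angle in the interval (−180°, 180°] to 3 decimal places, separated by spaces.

135.003 44.998 164.999

wrist centre = target − a_3·(cos φ, sin φ) = (-8.5357, 3.5353)
cos θ_2 = (85.3564−5²−5²)/(2·5·5) = 0.7071; θ_2 = 44.9983° (elbow-up)
β = atan2(3.5353,-8.5357) = 157.5019°; ψ = atan2(3.5354,8.5356) = 22.4991°
θ_1 = β − ψ = 135.0027°
θ_3 = φ − θ_1 − θ_2 = 164.9990° (wrapped to (-180°,180°])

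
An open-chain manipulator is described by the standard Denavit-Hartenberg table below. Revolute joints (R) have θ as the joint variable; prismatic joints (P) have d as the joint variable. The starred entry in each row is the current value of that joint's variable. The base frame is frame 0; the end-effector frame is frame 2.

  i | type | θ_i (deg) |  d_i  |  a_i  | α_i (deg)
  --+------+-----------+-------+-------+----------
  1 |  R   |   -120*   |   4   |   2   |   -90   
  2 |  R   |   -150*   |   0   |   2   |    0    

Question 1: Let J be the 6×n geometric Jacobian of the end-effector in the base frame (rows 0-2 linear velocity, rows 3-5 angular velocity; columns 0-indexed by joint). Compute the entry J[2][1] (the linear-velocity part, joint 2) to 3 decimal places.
axis z_1 = (0.8660,-0.5000,0.0000); lever o_n−o_1 = (0.8660,1.5000,1.0000)
cross product → J_v[:, 1] = (-0.5000,-0.8660,1.7321)
J_ω[:, 1] = z_1
entry J[2][1] = 1.7321

1.732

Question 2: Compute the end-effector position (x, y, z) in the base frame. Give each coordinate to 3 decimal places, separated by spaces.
after link 1: o_1 = (-1.0000, -1.7321, 4.0000)
after link 2: o_2 = (-0.1340, -0.2321, 5.0000)

-0.134 -0.232 5.000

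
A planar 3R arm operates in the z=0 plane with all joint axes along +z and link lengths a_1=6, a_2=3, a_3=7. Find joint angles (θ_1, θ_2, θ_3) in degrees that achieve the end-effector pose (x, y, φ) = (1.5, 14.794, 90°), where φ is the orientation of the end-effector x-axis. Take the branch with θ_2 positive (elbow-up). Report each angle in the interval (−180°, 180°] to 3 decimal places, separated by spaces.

wrist centre = target − a_3·(cos φ, sin φ) = (1.5000, 7.7940)
cos θ_2 = (62.9964−6²−3²)/(2·6·3) = 0.4999; θ_2 = 60.0065° (elbow-up)
β = atan2(7.7940,1.5000) = 79.1063°; ψ = atan2(2.5982,7.4997) = 19.1085°
θ_1 = β − ψ = 59.9978°
θ_3 = φ − θ_1 − θ_2 = -30.0044° (wrapped to (-180°,180°])

59.998 60.007 -30.004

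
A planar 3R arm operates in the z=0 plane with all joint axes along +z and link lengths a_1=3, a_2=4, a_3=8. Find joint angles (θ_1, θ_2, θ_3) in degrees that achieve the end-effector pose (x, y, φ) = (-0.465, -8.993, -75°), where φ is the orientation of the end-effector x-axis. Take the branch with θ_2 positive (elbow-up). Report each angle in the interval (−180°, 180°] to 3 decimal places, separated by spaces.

120.001 134.996 30.003

wrist centre = target − a_3·(cos φ, sin φ) = (-2.5356, -1.2656)
cos θ_2 = (8.0308−3²−4²)/(2·3·4) = -0.7071; θ_2 = 134.9956° (elbow-up)
β = atan2(-1.2656,-2.5356) = -153.4744°; ψ = atan2(2.8286,0.1718) = 86.5245°
θ_1 = β − ψ = -239.9989°
θ_3 = φ − θ_1 − θ_2 = 30.0034° (wrapped to (-180°,180°])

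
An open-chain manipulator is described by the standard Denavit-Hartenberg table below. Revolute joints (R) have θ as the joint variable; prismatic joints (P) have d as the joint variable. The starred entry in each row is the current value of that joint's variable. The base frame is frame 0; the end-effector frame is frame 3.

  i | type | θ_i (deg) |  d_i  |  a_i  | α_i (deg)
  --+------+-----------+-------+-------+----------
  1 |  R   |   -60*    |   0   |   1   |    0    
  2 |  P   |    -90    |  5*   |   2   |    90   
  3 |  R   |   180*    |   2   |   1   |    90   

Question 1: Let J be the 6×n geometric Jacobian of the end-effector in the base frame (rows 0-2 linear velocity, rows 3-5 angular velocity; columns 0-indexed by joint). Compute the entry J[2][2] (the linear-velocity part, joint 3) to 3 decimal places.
axis z_2 = (-0.5000,0.8660,0.0000); lever o_n−o_2 = (-0.1340,2.2321,0.0000)
cross product → J_v[:, 2] = (-0.0000,-0.0000,-1.0000)
J_ω[:, 2] = z_2
entry J[2][2] = -1.0000

-1.000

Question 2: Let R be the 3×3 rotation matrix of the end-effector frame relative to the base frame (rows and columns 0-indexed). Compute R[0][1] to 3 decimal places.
End-effector y-axis (col 1 of R) = (-0.5000,0.8660,0.0000)
R[0][1] = -0.5000

-0.500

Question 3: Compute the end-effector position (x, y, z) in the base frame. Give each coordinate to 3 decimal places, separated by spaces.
after link 1: o_1 = (0.5000, -0.8660, 0.0000)
after link 2: o_2 = (-1.2321, -1.8660, 5.0000)
after link 3: o_3 = (-1.3660, 0.3660, 5.0000)

-1.366 0.366 5.000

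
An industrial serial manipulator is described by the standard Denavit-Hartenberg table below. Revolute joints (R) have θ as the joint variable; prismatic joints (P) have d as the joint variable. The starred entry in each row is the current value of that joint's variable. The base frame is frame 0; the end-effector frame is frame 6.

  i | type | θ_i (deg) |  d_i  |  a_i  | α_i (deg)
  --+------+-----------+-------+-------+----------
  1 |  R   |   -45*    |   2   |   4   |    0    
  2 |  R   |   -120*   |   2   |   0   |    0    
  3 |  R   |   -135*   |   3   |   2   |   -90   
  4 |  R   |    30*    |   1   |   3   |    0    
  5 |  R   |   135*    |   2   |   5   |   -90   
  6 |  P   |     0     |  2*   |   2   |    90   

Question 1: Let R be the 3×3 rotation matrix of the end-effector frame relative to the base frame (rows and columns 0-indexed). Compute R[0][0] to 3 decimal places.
End-effector x-axis (col 0 of R) = (-0.4830,-0.8365,-0.2588)
R[0][0] = -0.4830

-0.483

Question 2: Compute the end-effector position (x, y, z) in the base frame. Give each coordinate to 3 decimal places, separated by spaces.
-1.110 -3.650 5.620

after link 1: o_1 = (2.8284, -2.8284, 2.0000)
after link 2: o_2 = (2.8284, -2.8284, 4.0000)
after link 3: o_3 = (3.8284, -1.0964, 7.0000)
after link 4: o_4 = (4.2614, 1.6536, 5.5000)
after link 5: o_5 = (0.1146, -1.5290, 4.2059)
after link 6: o_6 = (-1.1102, -3.6503, 5.6201)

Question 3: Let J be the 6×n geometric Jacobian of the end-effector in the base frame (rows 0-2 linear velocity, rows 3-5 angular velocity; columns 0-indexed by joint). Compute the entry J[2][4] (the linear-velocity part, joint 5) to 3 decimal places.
axis z_4 = (-0.8660,0.5000,0.0000); lever o_n−o_4 = (-5.3716,-5.3039,0.1201)
cross product → J_v[:, 4] = (0.0601,0.1040,7.2791)
J_ω[:, 4] = z_4
entry J[2][4] = 7.2791

7.279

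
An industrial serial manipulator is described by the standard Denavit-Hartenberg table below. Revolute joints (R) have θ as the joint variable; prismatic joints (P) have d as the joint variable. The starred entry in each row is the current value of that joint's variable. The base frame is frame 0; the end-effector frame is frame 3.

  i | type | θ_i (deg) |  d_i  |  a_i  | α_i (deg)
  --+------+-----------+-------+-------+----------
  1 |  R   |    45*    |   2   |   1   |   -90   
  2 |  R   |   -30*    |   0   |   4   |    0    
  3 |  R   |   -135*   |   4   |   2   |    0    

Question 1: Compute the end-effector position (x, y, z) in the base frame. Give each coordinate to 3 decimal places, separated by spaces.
after link 1: o_1 = (0.7071, 0.7071, 2.0000)
after link 2: o_2 = (3.1566, 3.1566, 4.0000)
after link 3: o_3 = (-1.0379, 4.6190, 4.5176)

-1.038 4.619 4.518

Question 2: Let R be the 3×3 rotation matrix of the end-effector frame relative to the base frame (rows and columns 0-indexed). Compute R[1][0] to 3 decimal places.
End-effector x-axis (col 0 of R) = (-0.6830,-0.6830,0.2588)
R[1][0] = -0.6830

-0.683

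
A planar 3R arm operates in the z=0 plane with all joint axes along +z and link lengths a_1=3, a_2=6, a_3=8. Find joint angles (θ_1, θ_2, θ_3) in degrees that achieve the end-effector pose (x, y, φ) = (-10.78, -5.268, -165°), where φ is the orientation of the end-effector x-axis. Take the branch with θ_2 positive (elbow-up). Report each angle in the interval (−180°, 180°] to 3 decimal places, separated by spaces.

wrist centre = target − a_3·(cos φ, sin φ) = (-3.0526, -3.1974)
cos θ_2 = (19.5420−3²−6²)/(2·3·6) = -0.7072; θ_2 = 135.0049° (elbow-up)
β = atan2(-3.1974,-3.0526) = -133.6723°; ψ = atan2(4.2423,-1.2430) = 106.3307°
θ_1 = β − ψ = -240.0031°
θ_3 = φ − θ_1 − θ_2 = -60.0018° (wrapped to (-180°,180°])

119.997 135.005 -60.002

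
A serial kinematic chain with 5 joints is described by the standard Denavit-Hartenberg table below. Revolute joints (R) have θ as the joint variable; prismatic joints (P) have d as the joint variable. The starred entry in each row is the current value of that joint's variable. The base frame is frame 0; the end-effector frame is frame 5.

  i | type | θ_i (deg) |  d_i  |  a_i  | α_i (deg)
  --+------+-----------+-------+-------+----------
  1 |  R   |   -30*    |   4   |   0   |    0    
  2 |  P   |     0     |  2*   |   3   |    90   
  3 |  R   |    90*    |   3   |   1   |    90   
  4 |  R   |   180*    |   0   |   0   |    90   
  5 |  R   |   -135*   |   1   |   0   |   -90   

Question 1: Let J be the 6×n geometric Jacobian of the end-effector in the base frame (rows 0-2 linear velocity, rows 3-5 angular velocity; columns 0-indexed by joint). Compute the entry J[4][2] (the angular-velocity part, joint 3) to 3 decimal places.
axis z_2 = (-0.5000,-0.8660,0.0000); lever o_n−o_2 = (-2.0000,-3.4641,1.0000)
cross product → J_v[:, 2] = (-0.8660,0.5000,-0.0000)
J_ω[:, 2] = z_2
entry J[4][2] = -0.8660

-0.866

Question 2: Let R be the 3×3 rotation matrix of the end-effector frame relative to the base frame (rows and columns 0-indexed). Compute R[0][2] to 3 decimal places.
-0.612

End-effector z-axis (col 2 of R) = (-0.6124,0.3536,-0.7071)
R[0][2] = -0.6124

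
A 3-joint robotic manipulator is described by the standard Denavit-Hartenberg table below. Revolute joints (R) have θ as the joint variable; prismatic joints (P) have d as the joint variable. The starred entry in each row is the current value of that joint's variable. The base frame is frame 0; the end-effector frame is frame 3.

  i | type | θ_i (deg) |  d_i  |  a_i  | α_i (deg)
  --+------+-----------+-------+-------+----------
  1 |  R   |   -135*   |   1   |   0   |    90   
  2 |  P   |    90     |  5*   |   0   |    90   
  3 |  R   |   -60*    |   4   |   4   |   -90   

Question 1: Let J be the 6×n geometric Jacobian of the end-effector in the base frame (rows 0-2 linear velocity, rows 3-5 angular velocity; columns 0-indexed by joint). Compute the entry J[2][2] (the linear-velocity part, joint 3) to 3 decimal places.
axis z_2 = (-0.7071,-0.7071,-0.0000); lever o_n−o_2 = (-0.3789,-5.2779,2.0000)
cross product → J_v[:, 2] = (-1.4142,1.4142,3.4641)
J_ω[:, 2] = z_2
entry J[2][2] = 3.4641

3.464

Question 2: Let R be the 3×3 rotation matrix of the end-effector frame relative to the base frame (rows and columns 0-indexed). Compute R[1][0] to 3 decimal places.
End-effector x-axis (col 0 of R) = (0.6124,-0.6124,0.5000)
R[1][0] = -0.6124

-0.612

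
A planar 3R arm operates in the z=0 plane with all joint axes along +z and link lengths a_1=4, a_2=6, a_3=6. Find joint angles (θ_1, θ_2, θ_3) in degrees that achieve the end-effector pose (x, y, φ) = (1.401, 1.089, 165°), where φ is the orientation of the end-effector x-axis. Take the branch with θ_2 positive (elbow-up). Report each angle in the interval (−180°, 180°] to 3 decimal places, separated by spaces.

wrist centre = target − a_3·(cos φ, sin φ) = (7.1966, -0.4639)
cos θ_2 = (52.0056−4²−6²)/(2·4·6) = 0.0001; θ_2 = 89.9933° (elbow-up)
β = atan2(-0.4639,7.1966) = -3.6884°; ψ = atan2(6.0000,4.0007) = 56.3053°
θ_1 = β − ψ = -59.9937°
θ_3 = φ − θ_1 − θ_2 = 135.0004° (wrapped to (-180°,180°])

-59.994 89.993 135.000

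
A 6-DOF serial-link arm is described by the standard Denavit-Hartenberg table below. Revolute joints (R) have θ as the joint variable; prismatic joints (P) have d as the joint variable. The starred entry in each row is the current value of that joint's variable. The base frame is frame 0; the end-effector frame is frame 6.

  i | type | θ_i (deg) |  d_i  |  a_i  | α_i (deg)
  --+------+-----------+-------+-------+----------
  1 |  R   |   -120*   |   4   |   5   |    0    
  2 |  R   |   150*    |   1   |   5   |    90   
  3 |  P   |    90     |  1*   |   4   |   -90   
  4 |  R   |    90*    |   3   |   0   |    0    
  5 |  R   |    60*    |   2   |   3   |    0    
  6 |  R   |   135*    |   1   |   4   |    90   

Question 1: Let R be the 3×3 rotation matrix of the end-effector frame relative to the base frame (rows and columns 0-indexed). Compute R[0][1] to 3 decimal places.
End-effector y-axis (col 1 of R) = (-0.8660,-0.5000,0.0000)
R[0][1] = -0.8660

-0.866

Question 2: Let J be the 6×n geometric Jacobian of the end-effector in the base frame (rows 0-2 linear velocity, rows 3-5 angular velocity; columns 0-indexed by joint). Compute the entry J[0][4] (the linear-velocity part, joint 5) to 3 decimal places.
axis z_4 = (-0.8660,-0.5000,0.0000); lever o_n−o_4 = (-1.4162,-3.5470,-1.5628)
cross product → J_v[:, 4] = (0.7814,-1.3534,2.3637)
J_ω[:, 4] = z_4
entry J[0][4] = 0.7814

0.781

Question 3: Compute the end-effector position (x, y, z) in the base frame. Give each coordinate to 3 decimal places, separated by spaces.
-1.684 -7.743 7.437

after link 1: o_1 = (-2.5000, -4.3301, 4.0000)
after link 2: o_2 = (1.8301, -1.8301, 5.0000)
after link 3: o_3 = (2.3301, -2.6962, 9.0000)
after link 4: o_4 = (-0.2679, -4.1962, 9.0000)
after link 5: o_5 = (-2.7500, -3.8971, 6.4019)
after link 6: o_6 = (-1.6842, -7.7432, 7.4372)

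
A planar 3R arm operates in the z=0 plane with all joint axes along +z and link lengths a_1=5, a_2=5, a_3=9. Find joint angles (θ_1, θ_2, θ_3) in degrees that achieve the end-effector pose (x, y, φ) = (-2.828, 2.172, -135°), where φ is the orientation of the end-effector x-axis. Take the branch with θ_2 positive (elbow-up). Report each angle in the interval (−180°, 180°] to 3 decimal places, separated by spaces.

45.007 44.983 135.010

wrist centre = target − a_3·(cos φ, sin φ) = (3.5360, 8.5360)
cos θ_2 = (85.3657−5²−5²)/(2·5·5) = 0.7073; θ_2 = 44.9833° (elbow-up)
β = atan2(8.5360,3.5360) = 67.4986°; ψ = atan2(3.5345,8.5366) = 22.4916°
θ_1 = β − ψ = 45.0069°
θ_3 = φ − θ_1 − θ_2 = 135.0098° (wrapped to (-180°,180°])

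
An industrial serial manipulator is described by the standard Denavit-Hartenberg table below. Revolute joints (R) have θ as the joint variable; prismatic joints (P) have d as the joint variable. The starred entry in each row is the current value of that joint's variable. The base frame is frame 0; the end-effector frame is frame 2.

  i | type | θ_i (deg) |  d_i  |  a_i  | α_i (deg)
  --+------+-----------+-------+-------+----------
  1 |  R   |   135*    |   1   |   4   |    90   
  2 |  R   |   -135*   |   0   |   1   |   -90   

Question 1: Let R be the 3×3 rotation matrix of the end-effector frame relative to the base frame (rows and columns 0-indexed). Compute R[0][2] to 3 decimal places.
End-effector z-axis (col 2 of R) = (-0.5000,0.5000,-0.7071)
R[0][2] = -0.5000

-0.500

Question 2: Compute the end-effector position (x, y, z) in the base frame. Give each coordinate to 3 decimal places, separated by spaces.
-2.328 2.328 0.293

after link 1: o_1 = (-2.8284, 2.8284, 1.0000)
after link 2: o_2 = (-2.3284, 2.3284, 0.2929)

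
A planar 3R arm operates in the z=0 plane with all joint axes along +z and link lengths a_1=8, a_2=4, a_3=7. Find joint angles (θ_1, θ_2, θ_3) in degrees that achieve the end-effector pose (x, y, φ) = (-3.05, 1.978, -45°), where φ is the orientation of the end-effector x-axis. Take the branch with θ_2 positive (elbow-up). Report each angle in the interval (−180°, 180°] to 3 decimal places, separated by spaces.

119.998 60.011 134.991

wrist centre = target − a_3·(cos φ, sin φ) = (-7.9997, 6.9277)
cos θ_2 = (111.9896−8²−4²)/(2·8·4) = 0.4998; θ_2 = 60.0107° (elbow-up)
β = atan2(6.9277,-7.9997) = 139.1076°; ψ = atan2(3.4645,9.9994) = 19.1097°
θ_1 = β − ψ = 119.9979°
θ_3 = φ − θ_1 − θ_2 = 134.9914° (wrapped to (-180°,180°])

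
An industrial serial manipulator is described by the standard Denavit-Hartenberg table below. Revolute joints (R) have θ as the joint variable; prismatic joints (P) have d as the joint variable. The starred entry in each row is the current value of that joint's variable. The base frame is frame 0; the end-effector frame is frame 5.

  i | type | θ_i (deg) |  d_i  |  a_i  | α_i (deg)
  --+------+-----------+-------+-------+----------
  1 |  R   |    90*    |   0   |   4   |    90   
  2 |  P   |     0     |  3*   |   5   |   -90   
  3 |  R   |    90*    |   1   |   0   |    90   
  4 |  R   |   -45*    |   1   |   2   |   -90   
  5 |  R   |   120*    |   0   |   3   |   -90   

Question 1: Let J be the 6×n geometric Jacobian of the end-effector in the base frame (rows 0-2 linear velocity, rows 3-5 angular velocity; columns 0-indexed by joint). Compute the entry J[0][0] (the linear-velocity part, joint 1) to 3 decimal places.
axis z_0 = ẑ; lever o_n−o_0 = (2.6464,7.4019,0.6464)
cross product → J_v[:, 0] = (-7.4019,2.6464,0.0000)
J_ω[:, 0] = z_0
entry J[0][0] = -7.4019

-7.402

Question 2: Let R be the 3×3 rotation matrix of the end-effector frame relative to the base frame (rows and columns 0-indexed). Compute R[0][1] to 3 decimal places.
0.707

End-effector y-axis (col 1 of R) = (0.7071,-0.0000,-0.7071)
R[0][1] = 0.7071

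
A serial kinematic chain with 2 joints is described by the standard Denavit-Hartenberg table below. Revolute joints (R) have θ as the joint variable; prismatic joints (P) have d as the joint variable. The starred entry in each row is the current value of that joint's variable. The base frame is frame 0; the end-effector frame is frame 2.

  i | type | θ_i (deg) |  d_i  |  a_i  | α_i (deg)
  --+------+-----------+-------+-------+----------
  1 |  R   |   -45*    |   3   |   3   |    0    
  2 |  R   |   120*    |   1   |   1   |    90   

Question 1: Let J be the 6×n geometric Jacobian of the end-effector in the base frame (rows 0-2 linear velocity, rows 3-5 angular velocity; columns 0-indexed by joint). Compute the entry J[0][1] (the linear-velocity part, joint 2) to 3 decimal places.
-0.966

axis z_1 = (0.0000,0.0000,1.0000); lever o_n−o_1 = (0.2588,0.9659,1.0000)
cross product → J_v[:, 1] = (-0.9659,0.2588,0.0000)
J_ω[:, 1] = z_1
entry J[0][1] = -0.9659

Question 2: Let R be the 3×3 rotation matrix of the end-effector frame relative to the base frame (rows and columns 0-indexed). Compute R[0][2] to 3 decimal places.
0.966

End-effector z-axis (col 2 of R) = (0.9659,-0.2588,0.0000)
R[0][2] = 0.9659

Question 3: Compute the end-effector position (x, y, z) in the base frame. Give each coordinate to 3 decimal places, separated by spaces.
after link 1: o_1 = (2.1213, -2.1213, 3.0000)
after link 2: o_2 = (2.3801, -1.1554, 4.0000)

2.380 -1.155 4.000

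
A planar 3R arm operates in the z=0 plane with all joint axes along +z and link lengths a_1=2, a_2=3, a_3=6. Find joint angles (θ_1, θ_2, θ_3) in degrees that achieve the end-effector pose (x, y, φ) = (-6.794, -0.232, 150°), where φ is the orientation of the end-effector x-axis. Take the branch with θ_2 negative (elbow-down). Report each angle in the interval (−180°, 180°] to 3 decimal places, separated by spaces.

-59.994 -90.005 -60.001

wrist centre = target − a_3·(cos φ, sin φ) = (-1.5978, -3.2320)
cos θ_2 = (12.9989−2²−3²)/(2·2·3) = -0.0001; θ_2 = -90.0051° (elbow-down)
β = atan2(-3.2320,-1.5978) = -116.3070°; ψ = atan2(-3.0000,1.9997) = -56.3134°
θ_1 = β − ψ = -59.9936°
θ_3 = φ − θ_1 − θ_2 = -60.0013° (wrapped to (-180°,180°])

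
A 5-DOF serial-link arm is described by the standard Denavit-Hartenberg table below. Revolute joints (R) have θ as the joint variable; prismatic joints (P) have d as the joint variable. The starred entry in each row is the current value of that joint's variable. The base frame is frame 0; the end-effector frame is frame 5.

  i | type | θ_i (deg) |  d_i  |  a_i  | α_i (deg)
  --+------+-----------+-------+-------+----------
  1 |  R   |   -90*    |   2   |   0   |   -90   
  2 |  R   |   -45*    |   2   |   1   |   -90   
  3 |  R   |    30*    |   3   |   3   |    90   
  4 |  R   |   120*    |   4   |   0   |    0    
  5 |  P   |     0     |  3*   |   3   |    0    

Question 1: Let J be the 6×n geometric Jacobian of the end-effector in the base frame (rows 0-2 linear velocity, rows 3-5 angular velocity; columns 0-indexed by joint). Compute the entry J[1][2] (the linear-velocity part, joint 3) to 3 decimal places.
-3.756

axis z_2 = (0.0000,-0.7071,-0.7071); lever o_n−o_2 = (5.3122,-7.3519,-0.5650)
cross product → J_v[:, 2] = (-4.7990,-3.7563,3.7563)
J_ω[:, 2] = z_2
entry J[1][2] = -3.7563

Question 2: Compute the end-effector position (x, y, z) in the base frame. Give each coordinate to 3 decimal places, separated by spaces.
after link 1: o_1 = (0.0000, 0.0000, 2.0000)
after link 2: o_2 = (2.0000, -0.7071, 2.7071)
after link 3: o_3 = (0.5000, -4.6655, 2.4229)
after link 4: o_4 = (3.9641, -6.0798, 3.8371)
after link 5: o_5 = (7.3122, -8.0590, 2.1421)

7.312 -8.059 2.142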